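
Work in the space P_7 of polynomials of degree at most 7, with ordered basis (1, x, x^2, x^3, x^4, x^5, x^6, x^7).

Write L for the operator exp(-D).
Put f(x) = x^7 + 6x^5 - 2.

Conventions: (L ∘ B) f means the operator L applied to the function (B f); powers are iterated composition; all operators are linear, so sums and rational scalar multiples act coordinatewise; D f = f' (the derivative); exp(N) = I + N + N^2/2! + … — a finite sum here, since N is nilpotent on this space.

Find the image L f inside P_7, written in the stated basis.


order-1 term: -7x^6 - 30x^4
order-2 term: 21x^5 + 60x^3
order-3 term: -35x^4 - 60x^2
order-4 term: 35x^3 + 30x
order-5 term: -21x^2 - 6
order-6 term: 7x
order-7 term: -1
the series for exp(-D) f terminates at order 7
exp(-D) f = x^7 - 7x^6 + 27x^5 - 65x^4 + 95x^3 - 81x^2 + 37x - 9

the image equals g(x) = x^7 - 7x^6 + 27x^5 - 65x^4 + 95x^3 - 81x^2 + 37x - 9


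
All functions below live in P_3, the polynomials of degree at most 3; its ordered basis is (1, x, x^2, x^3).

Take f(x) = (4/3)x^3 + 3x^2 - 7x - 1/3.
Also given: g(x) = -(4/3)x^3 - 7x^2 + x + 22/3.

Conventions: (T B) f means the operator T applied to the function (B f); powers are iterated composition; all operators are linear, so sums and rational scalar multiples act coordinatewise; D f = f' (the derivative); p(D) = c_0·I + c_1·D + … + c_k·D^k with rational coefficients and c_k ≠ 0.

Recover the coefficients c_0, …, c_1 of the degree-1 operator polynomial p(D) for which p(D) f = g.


D^0 f = (4/3)x^3 + 3x^2 - 7x - 1/3
D^1 f = 4x^2 + 6x - 7
matching coefficients of g against c_0 f + c_1 Df + … from the top degree down determines the c_i
solution: c_0 = -1, c_1 = -1

c_0 = -1, c_1 = -1


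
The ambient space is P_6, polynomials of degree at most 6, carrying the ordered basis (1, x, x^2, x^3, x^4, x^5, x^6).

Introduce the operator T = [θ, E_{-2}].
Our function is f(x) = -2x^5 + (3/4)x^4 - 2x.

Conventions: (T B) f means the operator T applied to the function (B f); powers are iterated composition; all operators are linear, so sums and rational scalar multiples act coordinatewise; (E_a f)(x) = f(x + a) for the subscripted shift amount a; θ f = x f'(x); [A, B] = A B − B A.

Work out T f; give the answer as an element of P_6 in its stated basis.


E_{-2} f = -2x^5 + (83/4)x^4 - 86x^3 + 178x^2 - 186x + 80
θ E_{-2} f = -10x^5 + 83x^4 - 258x^3 + 356x^2 - 186x
θ f = -10x^5 + 3x^4 - 2x
E_{-2} θ f = -10x^5 + 103x^4 - 424x^3 + 872x^2 - 898x + 372
[θ, E_{-2}] f = -20x^4 + 166x^3 - 516x^2 + 712x - 372

g(x) = -20x^4 + 166x^3 - 516x^2 + 712x - 372


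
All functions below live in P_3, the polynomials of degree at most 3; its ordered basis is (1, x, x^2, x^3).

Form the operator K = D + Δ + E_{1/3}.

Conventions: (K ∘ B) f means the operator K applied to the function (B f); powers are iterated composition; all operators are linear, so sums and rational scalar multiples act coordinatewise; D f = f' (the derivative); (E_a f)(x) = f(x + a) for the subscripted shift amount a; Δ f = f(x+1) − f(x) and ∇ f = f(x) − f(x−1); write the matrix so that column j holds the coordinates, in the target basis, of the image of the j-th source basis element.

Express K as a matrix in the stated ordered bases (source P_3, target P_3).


image of 1: 1
image of x: x + 7/3
image of x^2: x^2 + (14/3)x + 10/9
image of x^3: x^3 + 7x^2 + (10/3)x + 28/27
each image's coordinates form column j of the matrix

the matrix is [[1, 7/3, 10/9, 28/27]; [0, 1, 14/3, 10/3]; [0, 0, 1, 7]; [0, 0, 0, 1]] (rows listed top to bottom)


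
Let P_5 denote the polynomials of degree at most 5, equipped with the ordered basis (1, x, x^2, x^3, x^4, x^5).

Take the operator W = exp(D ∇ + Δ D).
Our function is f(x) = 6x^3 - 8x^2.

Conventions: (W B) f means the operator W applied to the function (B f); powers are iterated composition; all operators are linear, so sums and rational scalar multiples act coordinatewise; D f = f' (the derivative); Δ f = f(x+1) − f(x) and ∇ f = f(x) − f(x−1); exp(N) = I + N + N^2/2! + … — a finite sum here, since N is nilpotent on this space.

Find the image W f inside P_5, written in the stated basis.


order-1 term: 72x - 32
the series for exp(D ∇ + Δ D) f terminates at order 1
exp(D ∇ + Δ D) f = 6x^3 - 8x^2 + 72x - 32

g(x) = 6x^3 - 8x^2 + 72x - 32


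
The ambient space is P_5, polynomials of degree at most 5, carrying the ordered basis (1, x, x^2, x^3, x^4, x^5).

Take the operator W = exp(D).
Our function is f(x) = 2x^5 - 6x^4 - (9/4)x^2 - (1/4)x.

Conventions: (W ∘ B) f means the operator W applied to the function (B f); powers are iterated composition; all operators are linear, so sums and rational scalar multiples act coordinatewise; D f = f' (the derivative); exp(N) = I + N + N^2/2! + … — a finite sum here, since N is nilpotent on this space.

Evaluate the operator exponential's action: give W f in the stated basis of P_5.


order-1 term: 10x^4 - 24x^3 - (9/2)x - 1/4
order-2 term: 20x^3 - 36x^2 - 9/4
order-3 term: 20x^2 - 24x
order-4 term: 10x - 6
order-5 term: 2
the series for exp(D) f terminates at order 5
exp(D) f = 2x^5 + 4x^4 - 4x^3 - (73/4)x^2 - (75/4)x - 13/2

the image equals g(x) = 2x^5 + 4x^4 - 4x^3 - (73/4)x^2 - (75/4)x - 13/2


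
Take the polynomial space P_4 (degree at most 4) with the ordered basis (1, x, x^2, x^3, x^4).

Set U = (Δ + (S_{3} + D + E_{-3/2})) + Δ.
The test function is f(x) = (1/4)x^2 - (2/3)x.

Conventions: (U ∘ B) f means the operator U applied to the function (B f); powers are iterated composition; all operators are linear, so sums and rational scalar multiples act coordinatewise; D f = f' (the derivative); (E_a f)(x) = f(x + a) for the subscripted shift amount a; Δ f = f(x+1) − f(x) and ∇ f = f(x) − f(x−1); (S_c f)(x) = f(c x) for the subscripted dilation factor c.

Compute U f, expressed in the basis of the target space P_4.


g(x) = (5/2)x^2 - (23/12)x + 1/16

Δ f = (1/2)x - 5/12
S_{3} f = (9/4)x^2 - 2x
D f = (1/2)x - 2/3
E_{-3/2} f = (1/4)x^2 - (17/12)x + 25/16
(S_{3} + D + E_{-3/2}) f = (5/2)x^2 - (35/12)x + 43/48
(Δ + (S_{3} + D + E_{-3/2})) f = (5/2)x^2 - (29/12)x + 23/48
Δ f = (1/2)x - 5/12
((Δ + (S_{3} + D + E_{-3/2})) + Δ) f = (5/2)x^2 - (23/12)x + 1/16


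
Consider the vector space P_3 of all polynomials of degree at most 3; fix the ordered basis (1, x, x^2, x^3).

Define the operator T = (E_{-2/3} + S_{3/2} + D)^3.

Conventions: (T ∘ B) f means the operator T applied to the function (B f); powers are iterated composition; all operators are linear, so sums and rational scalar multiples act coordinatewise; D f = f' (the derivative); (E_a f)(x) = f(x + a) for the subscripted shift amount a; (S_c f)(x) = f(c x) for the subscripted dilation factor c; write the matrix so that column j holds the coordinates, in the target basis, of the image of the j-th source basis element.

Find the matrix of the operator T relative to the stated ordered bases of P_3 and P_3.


the matrix is [[8, 61/12, 133/12, -217/216]; [0, 125/8, 133/8, 883/16]; [0, 0, 2197/64, 2811/64]; [0, 0, 0, 42875/512]] (rows listed top to bottom)

image of 1: 8
image of x: (125/8)x + 61/12
image of x^2: (2197/64)x^2 + (133/8)x + 133/12
image of x^3: (42875/512)x^3 + (2811/64)x^2 + (883/16)x - 217/216
each image's coordinates form column j of the matrix


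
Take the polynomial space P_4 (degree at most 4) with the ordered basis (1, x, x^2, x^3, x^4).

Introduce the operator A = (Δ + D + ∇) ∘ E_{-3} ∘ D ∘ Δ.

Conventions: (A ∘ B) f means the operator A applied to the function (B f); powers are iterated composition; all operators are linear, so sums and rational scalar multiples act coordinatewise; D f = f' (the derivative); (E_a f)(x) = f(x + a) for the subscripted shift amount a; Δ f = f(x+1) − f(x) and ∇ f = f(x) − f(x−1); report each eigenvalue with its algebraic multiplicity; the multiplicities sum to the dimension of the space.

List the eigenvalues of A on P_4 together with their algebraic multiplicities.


image of 1: 0
image of x: 0
image of x^2: 0
image of x^3: 18
image of x^4: 72x - 180
the matrix is upper triangular; its diagonal is (0, 0, 0, 0, 0)
for a triangular matrix the eigenvalues are the diagonal entries, with algebraic multiplicity their repetition count

λ = 0 (multiplicity 5)


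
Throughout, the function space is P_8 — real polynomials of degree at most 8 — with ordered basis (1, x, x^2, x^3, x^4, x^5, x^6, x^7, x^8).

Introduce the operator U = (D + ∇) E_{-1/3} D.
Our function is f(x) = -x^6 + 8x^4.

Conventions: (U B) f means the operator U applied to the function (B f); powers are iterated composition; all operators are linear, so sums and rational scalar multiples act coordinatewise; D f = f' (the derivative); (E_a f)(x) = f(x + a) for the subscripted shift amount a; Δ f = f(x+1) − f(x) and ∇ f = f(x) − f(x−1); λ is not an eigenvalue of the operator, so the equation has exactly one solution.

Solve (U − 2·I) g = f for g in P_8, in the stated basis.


write g with unknown coordinates in the stated basis and equate coefficients in (U − 2·I) g = f
solving from the highest basis element down gives g = (1/2)x^6 + 11x^4 - 35x^3 + 172x^2 - (6997/18)x + 28705/54
check: U g = 30x^4 - 70x^3 + 344x^2 - (6997/9)x + 28705/27
so U g − 2·g = -x^6 + 8x^4 = f ✓

the image equals g(x) = (1/2)x^6 + 11x^4 - 35x^3 + 172x^2 - (6997/18)x + 28705/54


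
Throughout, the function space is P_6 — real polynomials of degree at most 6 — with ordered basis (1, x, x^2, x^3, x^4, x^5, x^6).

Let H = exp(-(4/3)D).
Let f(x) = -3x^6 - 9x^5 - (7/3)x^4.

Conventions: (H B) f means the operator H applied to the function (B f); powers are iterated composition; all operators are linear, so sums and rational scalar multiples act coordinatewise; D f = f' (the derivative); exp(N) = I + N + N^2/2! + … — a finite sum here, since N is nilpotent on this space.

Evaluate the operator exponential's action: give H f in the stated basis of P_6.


the image equals g(x) = -3x^6 + 15x^5 - (67/3)x^4 - (16/3)x^3 + (416/9)x^2 - (3584/81)x + 3328/243

order-1 term: 24x^5 + 60x^4 + (112/9)x^3
order-2 term: -80x^4 - 160x^3 - (224/9)x^2
order-3 term: (1280/9)x^3 + (640/3)x^2 + (1792/81)x
order-4 term: -(1280/9)x^2 - (1280/9)x - 1792/243
order-5 term: (2048/27)x + 1024/27
order-6 term: -4096/243
the series for exp(-(4/3)D) f terminates at order 6
exp(-(4/3)D) f = -3x^6 + 15x^5 - (67/3)x^4 - (16/3)x^3 + (416/9)x^2 - (3584/81)x + 3328/243


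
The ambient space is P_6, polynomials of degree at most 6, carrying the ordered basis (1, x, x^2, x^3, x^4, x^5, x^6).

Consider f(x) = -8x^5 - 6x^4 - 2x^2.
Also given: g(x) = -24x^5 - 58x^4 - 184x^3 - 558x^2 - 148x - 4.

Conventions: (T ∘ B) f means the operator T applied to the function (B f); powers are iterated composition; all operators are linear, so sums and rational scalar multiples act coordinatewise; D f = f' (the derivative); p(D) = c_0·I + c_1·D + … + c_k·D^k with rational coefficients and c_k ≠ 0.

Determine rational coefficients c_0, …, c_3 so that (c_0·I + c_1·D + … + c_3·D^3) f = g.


c_0 = 3, c_1 = 1, c_2 = 1, c_3 = 1

D^0 f = -8x^5 - 6x^4 - 2x^2
D^1 f = -40x^4 - 24x^3 - 4x
D^2 f = -160x^3 - 72x^2 - 4
D^3 f = -480x^2 - 144x
matching coefficients of g against c_0 f + c_1 Df + … from the top degree down determines the c_i
solution: c_0 = 3, c_1 = 1, c_2 = 1, c_3 = 1


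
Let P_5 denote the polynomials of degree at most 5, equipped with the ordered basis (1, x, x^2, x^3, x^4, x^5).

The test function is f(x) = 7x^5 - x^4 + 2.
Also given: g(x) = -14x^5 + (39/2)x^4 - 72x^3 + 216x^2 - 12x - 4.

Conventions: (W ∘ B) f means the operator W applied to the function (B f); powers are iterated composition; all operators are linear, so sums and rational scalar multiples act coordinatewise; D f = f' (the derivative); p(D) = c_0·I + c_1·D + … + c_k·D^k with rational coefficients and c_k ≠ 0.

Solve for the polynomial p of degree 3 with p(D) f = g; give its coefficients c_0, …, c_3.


c_0 = -2, c_1 = 1/2, c_2 = -1/2, c_3 = 1/2

D^0 f = 7x^5 - x^4 + 2
D^1 f = 35x^4 - 4x^3
D^2 f = 140x^3 - 12x^2
D^3 f = 420x^2 - 24x
matching coefficients of g against c_0 f + c_1 Df + … from the top degree down determines the c_i
solution: c_0 = -2, c_1 = 1/2, c_2 = -1/2, c_3 = 1/2


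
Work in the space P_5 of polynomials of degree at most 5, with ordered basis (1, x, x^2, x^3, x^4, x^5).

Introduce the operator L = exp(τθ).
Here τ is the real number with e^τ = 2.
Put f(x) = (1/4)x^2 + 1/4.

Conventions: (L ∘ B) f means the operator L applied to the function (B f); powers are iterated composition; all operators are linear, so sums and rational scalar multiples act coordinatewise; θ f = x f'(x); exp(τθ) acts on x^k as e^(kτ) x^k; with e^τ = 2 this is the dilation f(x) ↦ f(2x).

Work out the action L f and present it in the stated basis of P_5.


the image equals g(x) = x^2 + 1/4

exp(τθ) x^k = e^(kτ) x^k; with e^τ = 2 this sends x^k to 2^k x^k
x^2 ↦ 4 x^2
applying this coordinatewise to f: exp(τθ) f = x^2 + 1/4


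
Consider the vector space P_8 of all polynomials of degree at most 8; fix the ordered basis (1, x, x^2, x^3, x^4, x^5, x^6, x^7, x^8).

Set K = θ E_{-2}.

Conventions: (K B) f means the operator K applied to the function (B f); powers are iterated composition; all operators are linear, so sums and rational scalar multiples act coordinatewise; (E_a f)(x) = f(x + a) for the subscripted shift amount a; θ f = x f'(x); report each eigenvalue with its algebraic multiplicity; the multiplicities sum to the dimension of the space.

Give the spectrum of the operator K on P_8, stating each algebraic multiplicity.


λ = 0 (multiplicity 1), λ = 1 (multiplicity 1), λ = 2 (multiplicity 1), λ = 3 (multiplicity 1), λ = 4 (multiplicity 1), λ = 5 (multiplicity 1), λ = 6 (multiplicity 1), λ = 7 (multiplicity 1), λ = 8 (multiplicity 1)

image of 1: 0
image of x: x
image of x^2: 2x^2 - 4x
image of x^3: 3x^3 - 12x^2 + 12x
image of x^4: 4x^4 - 24x^3 + 48x^2 - 32x
image of x^5: 5x^5 - 40x^4 + 120x^3 - 160x^2 + 80x
image of x^6: 6x^6 - 60x^5 + 240x^4 - 480x^3 + 480x^2 - 192x
image of x^7: 7x^7 - 84x^6 + 420x^5 - 1120x^4 + 1680x^3 - 1344x^2 + 448x
image of x^8: 8x^8 - 112x^7 + 672x^6 - 2240x^5 + 4480x^4 - 5376x^3 + 3584x^2 - 1024x
the matrix is upper triangular; its diagonal is (0, 1, 2, 3, 4, 5, 6, 7, 8)
for a triangular matrix the eigenvalues are the diagonal entries, with algebraic multiplicity their repetition count


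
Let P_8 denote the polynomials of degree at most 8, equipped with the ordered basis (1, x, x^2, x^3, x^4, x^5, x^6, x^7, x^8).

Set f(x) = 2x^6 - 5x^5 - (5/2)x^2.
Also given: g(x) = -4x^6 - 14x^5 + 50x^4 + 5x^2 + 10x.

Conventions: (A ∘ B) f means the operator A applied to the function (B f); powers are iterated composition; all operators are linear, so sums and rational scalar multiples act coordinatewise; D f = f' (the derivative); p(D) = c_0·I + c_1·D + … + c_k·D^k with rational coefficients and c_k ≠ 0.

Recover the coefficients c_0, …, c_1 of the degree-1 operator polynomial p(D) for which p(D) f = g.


c_0 = -2, c_1 = -2

D^0 f = 2x^6 - 5x^5 - (5/2)x^2
D^1 f = 12x^5 - 25x^4 - 5x
matching coefficients of g against c_0 f + c_1 Df + … from the top degree down determines the c_i
solution: c_0 = -2, c_1 = -2


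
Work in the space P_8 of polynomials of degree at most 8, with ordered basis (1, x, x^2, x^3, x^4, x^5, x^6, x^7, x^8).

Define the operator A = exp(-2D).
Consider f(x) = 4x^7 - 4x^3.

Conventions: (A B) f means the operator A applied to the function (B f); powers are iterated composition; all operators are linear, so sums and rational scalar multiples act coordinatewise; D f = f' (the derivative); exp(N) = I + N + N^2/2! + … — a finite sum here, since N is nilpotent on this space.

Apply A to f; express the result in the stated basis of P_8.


order-1 term: -56x^6 + 24x^2
order-2 term: 336x^5 - 48x
order-3 term: -1120x^4 + 32
order-4 term: 2240x^3
order-5 term: -2688x^2
order-6 term: 1792x
order-7 term: -512
the series for exp(-2D) f terminates at order 7
exp(-2D) f = 4x^7 - 56x^6 + 336x^5 - 1120x^4 + 2236x^3 - 2664x^2 + 1744x - 480

g(x) = 4x^7 - 56x^6 + 336x^5 - 1120x^4 + 2236x^3 - 2664x^2 + 1744x - 480


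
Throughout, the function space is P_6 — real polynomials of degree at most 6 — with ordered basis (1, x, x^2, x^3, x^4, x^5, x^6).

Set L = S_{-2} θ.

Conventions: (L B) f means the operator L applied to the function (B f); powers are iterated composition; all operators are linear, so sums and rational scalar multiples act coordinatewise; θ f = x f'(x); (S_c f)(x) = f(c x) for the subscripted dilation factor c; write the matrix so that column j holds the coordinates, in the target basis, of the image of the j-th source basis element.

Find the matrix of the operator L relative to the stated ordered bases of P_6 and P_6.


the matrix is [[0, 0, 0, 0, 0, 0, 0]; [0, -2, 0, 0, 0, 0, 0]; [0, 0, 8, 0, 0, 0, 0]; [0, 0, 0, -24, 0, 0, 0]; [0, 0, 0, 0, 64, 0, 0]; [0, 0, 0, 0, 0, -160, 0]; [0, 0, 0, 0, 0, 0, 384]] (rows listed top to bottom)

image of 1: 0
image of x: -2x
image of x^2: 8x^2
image of x^3: -24x^3
image of x^4: 64x^4
image of x^5: -160x^5
image of x^6: 384x^6
each image's coordinates form column j of the matrix


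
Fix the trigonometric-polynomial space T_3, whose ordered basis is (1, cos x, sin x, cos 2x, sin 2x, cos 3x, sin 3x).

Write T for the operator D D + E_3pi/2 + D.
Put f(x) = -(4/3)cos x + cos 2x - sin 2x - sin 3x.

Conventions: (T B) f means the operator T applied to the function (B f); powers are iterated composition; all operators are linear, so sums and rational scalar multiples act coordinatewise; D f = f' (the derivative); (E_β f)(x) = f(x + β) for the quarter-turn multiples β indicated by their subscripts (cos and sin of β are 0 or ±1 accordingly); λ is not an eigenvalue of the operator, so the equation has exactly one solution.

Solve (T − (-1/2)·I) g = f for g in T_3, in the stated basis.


the image equals g(x) = (8/3)cos x - (10/97)cos 2x + (26/97)sin 2x + (16/353)cos 3x + (34/353)sin 3x

write g with unknown coordinates in the stated basis and equate coefficients in (T − (-1/2)·I) g = f
solving from the highest basis element down gives g = (8/3)cos x - (10/97)cos 2x + (26/97)sin 2x + (16/353)cos 3x + (34/353)sin 3x
check: T g = -(8/3)cos x + (102/97)cos 2x - (110/97)sin 2x - (8/353)cos 3x - (370/353)sin 3x
so T g − (-1/2)·g = -(4/3)cos x + cos 2x - sin 2x - sin 3x = f ✓


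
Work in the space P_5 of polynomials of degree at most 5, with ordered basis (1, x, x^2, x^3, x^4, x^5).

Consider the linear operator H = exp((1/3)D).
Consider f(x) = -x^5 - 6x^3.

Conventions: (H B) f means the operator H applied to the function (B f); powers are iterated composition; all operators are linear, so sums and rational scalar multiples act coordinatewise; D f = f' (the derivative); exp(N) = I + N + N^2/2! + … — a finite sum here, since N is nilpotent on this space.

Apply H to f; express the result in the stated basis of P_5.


order-1 term: -(5/3)x^4 - 6x^2
order-2 term: -(10/9)x^3 - 2x
order-3 term: -(10/27)x^2 - 2/9
order-4 term: -(5/81)x
order-5 term: -1/243
the series for exp((1/3)D) f terminates at order 5
exp((1/3)D) f = -x^5 - (5/3)x^4 - (64/9)x^3 - (172/27)x^2 - (167/81)x - 55/243

the image equals g(x) = -x^5 - (5/3)x^4 - (64/9)x^3 - (172/27)x^2 - (167/81)x - 55/243


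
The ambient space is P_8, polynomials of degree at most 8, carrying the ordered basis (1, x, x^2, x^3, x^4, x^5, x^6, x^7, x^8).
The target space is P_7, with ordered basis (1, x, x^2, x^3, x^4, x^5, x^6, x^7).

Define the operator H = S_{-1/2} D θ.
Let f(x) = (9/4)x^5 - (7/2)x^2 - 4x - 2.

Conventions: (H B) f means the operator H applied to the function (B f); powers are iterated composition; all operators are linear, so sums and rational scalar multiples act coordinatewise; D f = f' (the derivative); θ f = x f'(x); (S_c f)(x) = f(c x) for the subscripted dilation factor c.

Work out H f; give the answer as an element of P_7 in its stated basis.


g(x) = (225/64)x^4 + 7x - 4

θ f = (45/4)x^5 - 7x^2 - 4x
D θ f = (225/4)x^4 - 14x - 4
S_{-1/2} D θ f = (225/64)x^4 + 7x - 4


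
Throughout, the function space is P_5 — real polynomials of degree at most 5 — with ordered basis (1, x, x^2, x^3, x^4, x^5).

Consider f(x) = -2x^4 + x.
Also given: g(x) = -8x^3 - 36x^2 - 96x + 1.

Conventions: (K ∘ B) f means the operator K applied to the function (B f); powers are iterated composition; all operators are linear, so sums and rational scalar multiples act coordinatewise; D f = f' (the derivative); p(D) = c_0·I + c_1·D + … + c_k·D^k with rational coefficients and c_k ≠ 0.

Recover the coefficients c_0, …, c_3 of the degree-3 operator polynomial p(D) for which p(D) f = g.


D^0 f = -2x^4 + x
D^1 f = -8x^3 + 1
D^2 f = -24x^2
D^3 f = -48x
matching coefficients of g against c_0 f + c_1 Df + … from the top degree down determines the c_i
solution: c_0 = 0, c_1 = 1, c_2 = 3/2, c_3 = 2

c_0 = 0, c_1 = 1, c_2 = 3/2, c_3 = 2


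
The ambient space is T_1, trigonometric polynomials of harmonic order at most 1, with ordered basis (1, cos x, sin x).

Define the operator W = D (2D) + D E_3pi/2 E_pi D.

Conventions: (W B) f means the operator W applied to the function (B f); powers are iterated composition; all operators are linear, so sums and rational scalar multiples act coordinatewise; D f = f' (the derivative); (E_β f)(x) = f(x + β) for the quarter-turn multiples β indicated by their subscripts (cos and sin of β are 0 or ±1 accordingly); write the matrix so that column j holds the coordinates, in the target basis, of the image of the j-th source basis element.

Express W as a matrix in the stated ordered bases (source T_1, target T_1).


the matrix is [[0, 0, 0]; [0, -2, -1]; [0, 1, -2]] (rows listed top to bottom)

image of 1: 0
image of cos x: -2cos x + sin x
image of sin x: -cos x - 2sin x
each image's coordinates form column j of the matrix


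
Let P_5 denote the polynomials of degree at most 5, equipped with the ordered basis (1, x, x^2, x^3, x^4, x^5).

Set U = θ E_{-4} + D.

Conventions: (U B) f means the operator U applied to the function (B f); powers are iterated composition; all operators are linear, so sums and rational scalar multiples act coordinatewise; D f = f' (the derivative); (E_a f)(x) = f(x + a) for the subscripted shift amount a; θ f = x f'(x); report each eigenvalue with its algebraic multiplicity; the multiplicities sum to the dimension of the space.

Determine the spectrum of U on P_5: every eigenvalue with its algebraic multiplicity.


λ = 0 (multiplicity 1), λ = 1 (multiplicity 1), λ = 2 (multiplicity 1), λ = 3 (multiplicity 1), λ = 4 (multiplicity 1), λ = 5 (multiplicity 1)

image of 1: 0
image of x: x + 1
image of x^2: 2x^2 - 6x
image of x^3: 3x^3 - 21x^2 + 48x
image of x^4: 4x^4 - 44x^3 + 192x^2 - 256x
image of x^5: 5x^5 - 75x^4 + 480x^3 - 1280x^2 + 1280x
the matrix is upper triangular; its diagonal is (0, 1, 2, 3, 4, 5)
for a triangular matrix the eigenvalues are the diagonal entries, with algebraic multiplicity their repetition count


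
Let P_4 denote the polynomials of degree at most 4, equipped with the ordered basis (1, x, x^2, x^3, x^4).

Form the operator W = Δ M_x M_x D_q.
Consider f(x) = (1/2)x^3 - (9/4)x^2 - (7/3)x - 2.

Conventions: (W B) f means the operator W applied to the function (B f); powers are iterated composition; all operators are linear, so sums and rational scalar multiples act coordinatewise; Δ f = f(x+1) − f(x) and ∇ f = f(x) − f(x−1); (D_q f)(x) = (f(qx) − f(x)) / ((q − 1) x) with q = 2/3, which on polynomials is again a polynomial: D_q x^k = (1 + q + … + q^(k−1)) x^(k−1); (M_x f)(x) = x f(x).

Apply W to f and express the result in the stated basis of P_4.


D_q f = (19/18)x^2 - (15/4)x - 7/3
M_x D_q f = (19/18)x^3 - (15/4)x^2 - (7/3)x
M_x M_x D_q f = (19/18)x^4 - (15/4)x^3 - (7/3)x^2
Δ M_x M_x D_q f = (38/9)x^3 - (59/12)x^2 - (421/36)x - 181/36

the result is g(x) = (38/9)x^3 - (59/12)x^2 - (421/36)x - 181/36


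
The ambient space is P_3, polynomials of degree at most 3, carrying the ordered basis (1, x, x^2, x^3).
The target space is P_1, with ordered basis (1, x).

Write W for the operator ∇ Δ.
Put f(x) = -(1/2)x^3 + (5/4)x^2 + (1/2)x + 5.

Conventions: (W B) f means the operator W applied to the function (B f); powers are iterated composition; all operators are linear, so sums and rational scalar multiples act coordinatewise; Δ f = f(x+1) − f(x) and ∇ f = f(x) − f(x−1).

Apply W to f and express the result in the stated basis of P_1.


Δ f = -(3/2)x^2 + x + 5/4
∇ Δ f = -3x + 5/2

g(x) = -3x + 5/2


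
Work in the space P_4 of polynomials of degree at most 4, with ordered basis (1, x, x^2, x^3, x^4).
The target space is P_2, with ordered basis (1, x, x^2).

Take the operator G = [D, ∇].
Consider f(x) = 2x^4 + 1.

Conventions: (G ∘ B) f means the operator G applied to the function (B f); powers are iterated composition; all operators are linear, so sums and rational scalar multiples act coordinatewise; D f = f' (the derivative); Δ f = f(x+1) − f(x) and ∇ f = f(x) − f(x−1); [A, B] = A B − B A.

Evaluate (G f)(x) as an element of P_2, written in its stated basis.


∇ f = 8x^3 - 12x^2 + 8x - 2
D ∇ f = 24x^2 - 24x + 8
D f = 8x^3
∇ D f = 24x^2 - 24x + 8
[D, ∇] f = 0

the image equals g(x) = 0


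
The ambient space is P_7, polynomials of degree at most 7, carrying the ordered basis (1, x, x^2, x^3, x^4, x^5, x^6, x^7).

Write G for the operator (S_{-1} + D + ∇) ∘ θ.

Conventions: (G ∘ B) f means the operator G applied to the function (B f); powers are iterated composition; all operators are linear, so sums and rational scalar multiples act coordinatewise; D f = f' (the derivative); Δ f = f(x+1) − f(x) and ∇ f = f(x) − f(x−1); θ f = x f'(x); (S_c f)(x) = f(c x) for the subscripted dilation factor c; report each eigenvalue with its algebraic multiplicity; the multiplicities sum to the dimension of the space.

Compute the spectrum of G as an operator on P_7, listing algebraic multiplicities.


image of 1: 0
image of x: -x + 2
image of x^2: 2x^2 + 8x - 2
image of x^3: -3x^3 + 18x^2 - 9x + 3
image of x^4: 4x^4 + 32x^3 - 24x^2 + 16x - 4
image of x^5: -5x^5 + 50x^4 - 50x^3 + 50x^2 - 25x + 5
image of x^6: 6x^6 + 72x^5 - 90x^4 + 120x^3 - 90x^2 + 36x - 6
image of x^7: -7x^7 + 98x^6 - 147x^5 + 245x^4 - 245x^3 + 147x^2 - 49x + 7
the matrix is upper triangular; its diagonal is (0, -1, 2, -3, 4, -5, 6, -7)
for a triangular matrix the eigenvalues are the diagonal entries, with algebraic multiplicity their repetition count

λ = -7 (multiplicity 1), λ = -5 (multiplicity 1), λ = -3 (multiplicity 1), λ = -1 (multiplicity 1), λ = 0 (multiplicity 1), λ = 2 (multiplicity 1), λ = 4 (multiplicity 1), λ = 6 (multiplicity 1)


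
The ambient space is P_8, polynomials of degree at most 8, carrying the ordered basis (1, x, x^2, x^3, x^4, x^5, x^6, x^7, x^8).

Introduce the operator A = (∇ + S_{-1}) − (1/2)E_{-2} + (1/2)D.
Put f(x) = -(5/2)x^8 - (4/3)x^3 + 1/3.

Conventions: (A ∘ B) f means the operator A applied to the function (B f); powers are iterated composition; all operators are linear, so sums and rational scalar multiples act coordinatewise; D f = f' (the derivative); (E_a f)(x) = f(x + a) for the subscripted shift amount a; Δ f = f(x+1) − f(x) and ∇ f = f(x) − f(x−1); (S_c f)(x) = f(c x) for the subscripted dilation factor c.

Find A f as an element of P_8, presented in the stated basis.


∇ f = -20x^7 + 70x^6 - 140x^5 + 175x^4 - 140x^3 + 66x^2 - 16x + 7/6
S_{-1} f = -(5/2)x^8 + (4/3)x^3 + 1/3
(∇ + S_{-1}) f = -(5/2)x^8 - 20x^7 + 70x^6 - 140x^5 + 175x^4 - (416/3)x^3 + 66x^2 - 16x + 3/2
E_{-2} f = -(5/2)x^8 + 40x^7 - 280x^6 + 1120x^5 - 2800x^4 + (13436/3)x^3 - 4472x^2 + 2544x - 629
(-(1/2)E_{-2}) f = (5/4)x^8 - 20x^7 + 140x^6 - 560x^5 + 1400x^4 - (6718/3)x^3 + 2236x^2 - 1272x + 629/2
D f = -20x^7 - 4x^2
((1/2)D) f = -10x^7 - 2x^2
((∇ + S_{-1}) − (1/2)E_{-2} + (1/2)D) f = -(5/4)x^8 - 50x^7 + 210x^6 - 700x^5 + 1575x^4 - 2378x^3 + 2300x^2 - 1288x + 316

the image equals g(x) = -(5/4)x^8 - 50x^7 + 210x^6 - 700x^5 + 1575x^4 - 2378x^3 + 2300x^2 - 1288x + 316


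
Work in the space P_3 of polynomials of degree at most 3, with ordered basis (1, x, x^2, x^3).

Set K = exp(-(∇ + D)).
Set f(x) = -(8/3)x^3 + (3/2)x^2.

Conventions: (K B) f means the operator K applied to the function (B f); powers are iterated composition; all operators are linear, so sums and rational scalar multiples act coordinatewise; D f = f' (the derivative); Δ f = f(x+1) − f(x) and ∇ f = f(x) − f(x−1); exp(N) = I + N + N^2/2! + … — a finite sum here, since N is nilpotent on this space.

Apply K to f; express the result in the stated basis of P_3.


order-1 term: 16x^2 - 14x + 25/6
order-2 term: -32x + 22
order-3 term: 64/3
the series for exp(-(∇ + D)) f terminates at order 3
exp(-(∇ + D)) f = -(8/3)x^3 + (35/2)x^2 - 46x + 95/2

the result is g(x) = -(8/3)x^3 + (35/2)x^2 - 46x + 95/2


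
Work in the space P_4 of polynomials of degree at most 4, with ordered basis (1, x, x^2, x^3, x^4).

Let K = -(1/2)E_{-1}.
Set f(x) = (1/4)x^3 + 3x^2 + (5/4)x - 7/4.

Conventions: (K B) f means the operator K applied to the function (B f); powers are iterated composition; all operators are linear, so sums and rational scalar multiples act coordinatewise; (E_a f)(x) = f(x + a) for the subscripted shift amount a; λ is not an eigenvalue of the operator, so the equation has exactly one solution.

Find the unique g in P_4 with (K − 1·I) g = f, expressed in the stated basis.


g(x) = -(1/6)x^3 - (13/6)x^2 - (19/9)x + 61/54

write g with unknown coordinates in the stated basis and equate coefficients in (K − 1·I) g = f
solving from the highest basis element down gives g = -(1/6)x^3 - (13/6)x^2 - (19/9)x + 61/54
check: K g = (1/12)x^3 + (5/6)x^2 - (31/36)x - 67/108
so K g − 1·g = (1/4)x^3 + 3x^2 + (5/4)x - 7/4 = f ✓


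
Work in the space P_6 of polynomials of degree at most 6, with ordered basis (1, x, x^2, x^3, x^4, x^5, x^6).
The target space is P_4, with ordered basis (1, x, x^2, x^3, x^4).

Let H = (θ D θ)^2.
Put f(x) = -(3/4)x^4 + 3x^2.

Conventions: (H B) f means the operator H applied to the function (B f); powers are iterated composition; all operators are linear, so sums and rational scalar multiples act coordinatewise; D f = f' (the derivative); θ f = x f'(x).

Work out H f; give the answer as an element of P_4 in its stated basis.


the image equals g(x) = -648x^2

θ f = -3x^4 + 6x^2
D θ f = -12x^3 + 12x
θ (D θ) f = -36x^3 + 12x
θ (θ D θ) f = -108x^3 + 12x
D θ (θ D θ) f = -324x^2 + 12
θ (D θ) (θ D θ) f = -648x^2


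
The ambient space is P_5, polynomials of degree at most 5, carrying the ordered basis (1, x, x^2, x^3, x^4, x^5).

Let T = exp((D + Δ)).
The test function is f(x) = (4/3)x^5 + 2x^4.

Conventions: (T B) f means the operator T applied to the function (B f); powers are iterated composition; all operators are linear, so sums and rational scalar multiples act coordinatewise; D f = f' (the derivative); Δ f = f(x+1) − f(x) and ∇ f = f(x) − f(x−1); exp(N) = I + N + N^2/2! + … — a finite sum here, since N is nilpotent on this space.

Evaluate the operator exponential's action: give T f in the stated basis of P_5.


order-1 term: (40/3)x^4 + (88/3)x^3 + (76/3)x^2 + (44/3)x + 10/3
order-2 term: (160/3)x^3 + 128x^2 + (364/3)x + 146/3
order-3 term: (320/3)x^2 + 224x + 424/3
order-4 term: (320/3)x + 416/3
order-5 term: 128/3
the series for exp((D + Δ)) f terminates at order 5
exp((D + Δ)) f = (4/3)x^5 + (46/3)x^4 + (248/3)x^3 + 260x^2 + (1400/3)x + 1124/3

the result is g(x) = (4/3)x^5 + (46/3)x^4 + (248/3)x^3 + 260x^2 + (1400/3)x + 1124/3


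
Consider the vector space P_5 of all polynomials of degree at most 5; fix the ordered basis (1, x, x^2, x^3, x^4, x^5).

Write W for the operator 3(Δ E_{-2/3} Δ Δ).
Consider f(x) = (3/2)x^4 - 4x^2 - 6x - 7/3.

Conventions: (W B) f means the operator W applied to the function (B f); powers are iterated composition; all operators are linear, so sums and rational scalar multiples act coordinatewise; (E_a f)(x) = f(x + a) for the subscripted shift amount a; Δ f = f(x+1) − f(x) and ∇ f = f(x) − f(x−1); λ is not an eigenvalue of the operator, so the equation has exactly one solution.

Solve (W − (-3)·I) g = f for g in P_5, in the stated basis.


the image equals g(x) = (1/2)x^4 - (4/3)x^2 - 14x - 97/9

write g with unknown coordinates in the stated basis and equate coefficients in (W − (-3)·I) g = f
solving from the highest basis element down gives g = (1/2)x^4 - (4/3)x^2 - 14x - 97/9
check: W g = 36x + 30
so W g − (-3)·g = (3/2)x^4 - 4x^2 - 6x - 7/3 = f ✓


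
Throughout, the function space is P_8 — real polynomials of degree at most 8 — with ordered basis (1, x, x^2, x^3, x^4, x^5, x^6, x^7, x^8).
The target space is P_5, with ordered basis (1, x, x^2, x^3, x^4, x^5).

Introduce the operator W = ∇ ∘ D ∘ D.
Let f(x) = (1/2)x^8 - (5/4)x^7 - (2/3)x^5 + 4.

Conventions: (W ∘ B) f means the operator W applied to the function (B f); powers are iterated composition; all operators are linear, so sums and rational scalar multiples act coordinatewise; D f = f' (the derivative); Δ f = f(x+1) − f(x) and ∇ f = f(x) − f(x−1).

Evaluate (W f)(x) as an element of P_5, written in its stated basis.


D f = 4x^7 - (35/4)x^6 - (10/3)x^4
D D f = 28x^6 - (105/2)x^5 - (40/3)x^3
∇ D D f = 168x^5 - (1365/2)x^4 + 1085x^3 - 985x^2 + (941/2)x - 563/6

the result is g(x) = 168x^5 - (1365/2)x^4 + 1085x^3 - 985x^2 + (941/2)x - 563/6


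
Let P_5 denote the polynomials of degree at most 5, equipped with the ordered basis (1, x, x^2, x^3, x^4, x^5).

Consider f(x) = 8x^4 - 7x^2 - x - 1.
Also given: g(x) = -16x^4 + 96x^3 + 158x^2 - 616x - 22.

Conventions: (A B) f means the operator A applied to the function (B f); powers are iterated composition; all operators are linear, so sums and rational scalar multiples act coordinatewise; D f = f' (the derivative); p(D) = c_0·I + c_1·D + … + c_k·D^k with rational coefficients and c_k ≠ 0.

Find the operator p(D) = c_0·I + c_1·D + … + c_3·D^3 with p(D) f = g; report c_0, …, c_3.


p(D) = -2·I + 3·D + (3/2)·D^2 − 3·D^3, i.e. c_0 = -2, c_1 = 3, c_2 = 3/2, c_3 = -3

D^0 f = 8x^4 - 7x^2 - x - 1
D^1 f = 32x^3 - 14x - 1
D^2 f = 96x^2 - 14
D^3 f = 192x
matching coefficients of g against c_0 f + c_1 Df + … from the top degree down determines the c_i
solution: c_0 = -2, c_1 = 3, c_2 = 3/2, c_3 = -3


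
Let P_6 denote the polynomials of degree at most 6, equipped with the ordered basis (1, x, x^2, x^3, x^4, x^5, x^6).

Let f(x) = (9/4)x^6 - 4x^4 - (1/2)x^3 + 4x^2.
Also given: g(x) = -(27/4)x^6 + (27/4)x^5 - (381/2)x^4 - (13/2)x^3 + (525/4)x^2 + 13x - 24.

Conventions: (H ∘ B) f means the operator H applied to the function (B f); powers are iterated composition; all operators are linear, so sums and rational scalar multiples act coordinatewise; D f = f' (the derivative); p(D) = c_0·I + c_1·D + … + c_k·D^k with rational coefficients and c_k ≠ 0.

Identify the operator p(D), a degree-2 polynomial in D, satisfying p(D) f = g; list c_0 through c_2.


p(D) = -3·I + (1/2)·D − 3·D^2, i.e. c_0 = -3, c_1 = 1/2, c_2 = -3

D^0 f = (9/4)x^6 - 4x^4 - (1/2)x^3 + 4x^2
D^1 f = (27/2)x^5 - 16x^3 - (3/2)x^2 + 8x
D^2 f = (135/2)x^4 - 48x^2 - 3x + 8
matching coefficients of g against c_0 f + c_1 Df + … from the top degree down determines the c_i
solution: c_0 = -3, c_1 = 1/2, c_2 = -3


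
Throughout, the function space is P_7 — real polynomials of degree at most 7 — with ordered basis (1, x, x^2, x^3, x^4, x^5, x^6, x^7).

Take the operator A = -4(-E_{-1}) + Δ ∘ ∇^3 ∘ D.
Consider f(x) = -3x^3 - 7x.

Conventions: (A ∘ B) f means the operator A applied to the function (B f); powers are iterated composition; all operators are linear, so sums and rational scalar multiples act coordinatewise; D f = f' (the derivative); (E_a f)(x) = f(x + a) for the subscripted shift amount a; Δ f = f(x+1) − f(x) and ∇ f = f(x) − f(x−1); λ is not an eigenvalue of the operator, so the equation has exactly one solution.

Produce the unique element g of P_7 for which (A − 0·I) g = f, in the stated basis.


the result is g(x) = -(3/4)x^3 - (9/4)x^2 - 4x - 5/2

write g with unknown coordinates in the stated basis and equate coefficients in (A − 0·I) g = f
solving from the highest basis element down gives g = -(3/4)x^3 - (9/4)x^2 - 4x - 5/2
check: A g = -3x^3 - 7x
so A g − 0·g = -3x^3 - 7x = f ✓


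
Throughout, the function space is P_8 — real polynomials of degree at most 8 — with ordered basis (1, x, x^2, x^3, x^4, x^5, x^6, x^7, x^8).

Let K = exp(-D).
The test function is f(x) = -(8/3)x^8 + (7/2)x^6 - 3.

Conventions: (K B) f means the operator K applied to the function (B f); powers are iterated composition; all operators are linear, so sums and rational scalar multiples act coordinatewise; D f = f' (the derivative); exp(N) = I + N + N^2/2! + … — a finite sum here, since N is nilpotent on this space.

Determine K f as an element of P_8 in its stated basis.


order-1 term: (64/3)x^7 - 21x^5
order-2 term: -(224/3)x^6 + (105/2)x^4
order-3 term: (448/3)x^5 - 70x^3
order-4 term: -(560/3)x^4 + (105/2)x^2
order-5 term: (448/3)x^3 - 21x
order-6 term: -(224/3)x^2 + 7/2
order-7 term: (64/3)x
order-8 term: -8/3
the series for exp(-D) f terminates at order 8
exp(-D) f = -(8/3)x^8 + (64/3)x^7 - (427/6)x^6 + (385/3)x^5 - (805/6)x^4 + (238/3)x^3 - (133/6)x^2 + (1/3)x - 13/6

g(x) = -(8/3)x^8 + (64/3)x^7 - (427/6)x^6 + (385/3)x^5 - (805/6)x^4 + (238/3)x^3 - (133/6)x^2 + (1/3)x - 13/6


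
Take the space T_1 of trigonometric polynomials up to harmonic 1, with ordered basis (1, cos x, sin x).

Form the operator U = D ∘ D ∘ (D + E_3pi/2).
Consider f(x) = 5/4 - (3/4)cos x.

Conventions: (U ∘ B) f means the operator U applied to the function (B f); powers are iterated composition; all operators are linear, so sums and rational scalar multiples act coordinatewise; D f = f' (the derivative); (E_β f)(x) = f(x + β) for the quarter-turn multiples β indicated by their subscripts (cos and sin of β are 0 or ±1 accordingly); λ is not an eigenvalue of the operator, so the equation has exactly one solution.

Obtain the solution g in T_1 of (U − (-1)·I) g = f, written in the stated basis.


write g with unknown coordinates in the stated basis and equate coefficients in (U − (-1)·I) g = f
solving from the highest basis element down gives g = 5/4 - (3/4)cos x
check: U g = 0
so U g − (-1)·g = 5/4 - (3/4)cos x = f ✓

g(x) = 5/4 - (3/4)cos x


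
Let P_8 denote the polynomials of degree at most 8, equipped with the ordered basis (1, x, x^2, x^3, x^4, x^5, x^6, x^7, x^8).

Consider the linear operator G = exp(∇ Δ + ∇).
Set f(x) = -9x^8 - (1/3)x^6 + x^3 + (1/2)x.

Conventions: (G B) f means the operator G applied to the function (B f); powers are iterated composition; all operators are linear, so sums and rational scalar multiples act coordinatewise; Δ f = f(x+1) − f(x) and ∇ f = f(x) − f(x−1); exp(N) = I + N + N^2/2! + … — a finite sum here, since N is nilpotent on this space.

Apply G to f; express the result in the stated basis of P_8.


the result is g(x) = -9x^8 - 72x^7 - (1513/3)x^6 - 2522x^5 - 9460x^4 - (78721/3)x^3 - 51228x^2 - (126483/2)x - 223933/6

order-1 term: -72x^7 - 252x^6 - 506x^5 - 635x^4 - (1532/3)x^3 - 254x^2 - 71x - 47/6
order-2 term: -252x^6 - 1512x^5 - 4415x^4 - 7580x^3 - 7847x^2 - 4563x - 3451/3
order-3 term: -504x^5 - 3780x^4 - (37820/3)x^3 - 22710x^2 - 21722x - 8723
order-4 term: -630x^4 - 5040x^3 - 16385x^2 - 25220x - 45992/3
order-5 term: -504x^3 - 3780x^2 - 10082x - 9455
order-6 term: -252x^2 - 1512x - 7183/3
order-7 term: -72x - 252
order-8 term: -9
the series for exp(∇ Δ + ∇) f terminates at order 8
exp(∇ Δ + ∇) f = -9x^8 - 72x^7 - (1513/3)x^6 - 2522x^5 - 9460x^4 - (78721/3)x^3 - 51228x^2 - (126483/2)x - 223933/6


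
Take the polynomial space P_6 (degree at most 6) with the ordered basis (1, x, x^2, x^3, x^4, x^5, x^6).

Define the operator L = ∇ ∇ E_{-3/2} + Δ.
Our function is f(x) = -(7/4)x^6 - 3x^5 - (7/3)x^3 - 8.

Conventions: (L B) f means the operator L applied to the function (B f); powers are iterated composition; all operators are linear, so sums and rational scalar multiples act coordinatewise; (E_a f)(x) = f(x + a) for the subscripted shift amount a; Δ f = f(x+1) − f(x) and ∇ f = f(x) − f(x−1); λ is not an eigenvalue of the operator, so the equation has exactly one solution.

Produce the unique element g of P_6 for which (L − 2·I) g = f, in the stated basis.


the result is g(x) = (7/8)x^6 + (33/8)x^5 + 30x^4 + (13/24)x^3 + (7903/16)x^2 - (6761/16)x + 615107/384

write g with unknown coordinates in the stated basis and equate coefficients in (L − 2·I) g = f
solving from the highest basis element down gives g = (7/8)x^6 + (33/8)x^5 + 30x^4 + (13/24)x^3 + (7903/16)x^2 - (6761/16)x + 615107/384
check: L g = (21/4)x^5 + 60x^4 - (5/4)x^3 + (7903/8)x^2 - (6761/8)x + 613571/192
so L g − 2·g = -(7/4)x^6 - 3x^5 - (7/3)x^3 - 8 = f ✓
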